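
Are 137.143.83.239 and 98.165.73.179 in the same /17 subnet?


Mask: 255.255.128.0
137.143.83.239 AND mask = 137.143.0.0
98.165.73.179 AND mask = 98.165.0.0
No, different subnets (137.143.0.0 vs 98.165.0.0)


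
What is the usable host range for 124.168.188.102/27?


Network: 124.168.188.96
Broadcast: 124.168.188.127
First usable = network + 1
Last usable = broadcast - 1
Range: 124.168.188.97 to 124.168.188.126


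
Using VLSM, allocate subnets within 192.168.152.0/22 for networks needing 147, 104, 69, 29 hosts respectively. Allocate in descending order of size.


147 hosts -> /24 (254 usable): 192.168.152.0/24
104 hosts -> /25 (126 usable): 192.168.153.0/25
69 hosts -> /25 (126 usable): 192.168.153.128/25
29 hosts -> /27 (30 usable): 192.168.154.0/27
Allocation: 192.168.152.0/24 (147 hosts, 254 usable); 192.168.153.0/25 (104 hosts, 126 usable); 192.168.153.128/25 (69 hosts, 126 usable); 192.168.154.0/27 (29 hosts, 30 usable)


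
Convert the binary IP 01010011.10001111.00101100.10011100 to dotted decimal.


01010011 = 83
10001111 = 143
00101100 = 44
10011100 = 156
IP: 83.143.44.156


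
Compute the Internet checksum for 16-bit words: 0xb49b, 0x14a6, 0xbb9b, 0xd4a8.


Sum all words (with carry folding):
+ 0xb49b = 0xb49b
+ 0x14a6 = 0xc941
+ 0xbb9b = 0x84dd
+ 0xd4a8 = 0x5986
One's complement: ~0x5986
Checksum = 0xa679


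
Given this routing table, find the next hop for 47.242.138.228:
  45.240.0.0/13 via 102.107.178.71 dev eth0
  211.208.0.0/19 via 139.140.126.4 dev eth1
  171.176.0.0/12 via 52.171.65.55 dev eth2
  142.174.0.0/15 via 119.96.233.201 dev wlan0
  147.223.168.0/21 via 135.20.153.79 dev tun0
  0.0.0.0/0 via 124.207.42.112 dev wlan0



Longest prefix match for 47.242.138.228:
  /13 45.240.0.0: no
  /19 211.208.0.0: no
  /12 171.176.0.0: no
  /15 142.174.0.0: no
  /21 147.223.168.0: no
  /0 0.0.0.0: MATCH
Selected: next-hop 124.207.42.112 via wlan0 (matched /0)


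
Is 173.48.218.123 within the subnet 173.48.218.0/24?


Subnet network: 173.48.218.0
Test IP AND mask: 173.48.218.0
Yes, 173.48.218.123 is in 173.48.218.0/24


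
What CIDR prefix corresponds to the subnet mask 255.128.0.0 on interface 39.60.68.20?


Binary: 11111111.10000000.00000000.00000000
Count leading 1s
Prefix: /9


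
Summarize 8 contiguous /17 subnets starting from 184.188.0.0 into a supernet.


Original prefix: /17
Number of subnets: 8 = 2^3
New prefix = 17 - 3 = 14
Supernet: 184.188.0.0/14


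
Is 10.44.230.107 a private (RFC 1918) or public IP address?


RFC 1918 private ranges:
  10.0.0.0/8 (10.0.0.0 - 10.255.255.255)
  172.16.0.0/12 (172.16.0.0 - 172.31.255.255)
  192.168.0.0/16 (192.168.0.0 - 192.168.255.255)
Private (in 10.0.0.0/8)


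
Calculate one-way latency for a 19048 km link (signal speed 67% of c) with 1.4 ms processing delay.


Speed = 0.67 * 3e5 km/s = 201000 km/s
Propagation delay = 19048 / 201000 = 0.0948 s = 94.7662 ms
Processing delay = 1.4 ms
Total one-way latency = 96.1662 ms


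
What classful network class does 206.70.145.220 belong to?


First octet: 206
Binary: 11001110
110xxxxx -> Class C (192-223)
Class C, default mask 255.255.255.0 (/24)


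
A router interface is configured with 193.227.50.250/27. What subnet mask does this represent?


/27 means 27 network bits, 5 host bits
Binary: 11111111111111111111111111100000
Mask: 255.255.255.224


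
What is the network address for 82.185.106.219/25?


IP:   01010010.10111001.01101010.11011011
Mask: 11111111.11111111.11111111.10000000
AND operation:
Net:  01010010.10111001.01101010.10000000
Network: 82.185.106.128/25


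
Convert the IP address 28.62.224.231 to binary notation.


28 = 00011100
62 = 00111110
224 = 11100000
231 = 11100111
Binary: 00011100.00111110.11100000.11100111


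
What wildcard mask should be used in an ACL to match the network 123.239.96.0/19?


Subnet mask: 255.255.224.0
Wildcard = 255.255.255.255 - subnet mask
255 - 255 = 0
255 - 255 = 0
255 - 224 = 31
255 - 0 = 255
Wildcard: 0.0.31.255


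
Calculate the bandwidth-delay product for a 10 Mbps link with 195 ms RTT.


BDP = bandwidth * RTT
= 10 Mbps * 195 ms
= 10 * 1e6 * 195 / 1000 bits
= 1950000 bits
= 243750 bytes
= 238.0371 KB
BDP = 1950000 bits (243750 bytes)


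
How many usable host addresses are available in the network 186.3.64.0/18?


Host bits = 32 - 18 = 14
Total addresses = 2^14 = 16384
Usable = total - 2 (network and broadcast)
Usable hosts: 16382


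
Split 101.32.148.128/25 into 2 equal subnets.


New prefix = 25 + 1 = 26
Each subnet has 64 addresses
  101.32.148.128/26
  101.32.148.192/26
Subnets: 101.32.148.128/26, 101.32.148.192/26


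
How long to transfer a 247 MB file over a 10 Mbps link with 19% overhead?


Effective throughput = 10 * (1 - 19/100) = 8.1 Mbps
File size in Mb = 247 * 8 = 1976 Mb
Time = 1976 / 8.1
Time = 243.9506 seconds


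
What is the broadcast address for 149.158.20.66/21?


Network: 149.158.16.0/21
Host bits = 11
Set all host bits to 1:
Broadcast: 149.158.23.255


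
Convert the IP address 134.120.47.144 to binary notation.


134 = 10000110
120 = 01111000
47 = 00101111
144 = 10010000
Binary: 10000110.01111000.00101111.10010000


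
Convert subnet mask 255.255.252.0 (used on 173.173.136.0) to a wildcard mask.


Subnet mask: 255.255.252.0
Wildcard = 255.255.255.255 - subnet mask
255 - 255 = 0
255 - 255 = 0
255 - 252 = 3
255 - 0 = 255
Wildcard: 0.0.3.255


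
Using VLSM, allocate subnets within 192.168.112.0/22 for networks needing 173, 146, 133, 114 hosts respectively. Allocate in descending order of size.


173 hosts -> /24 (254 usable): 192.168.112.0/24
146 hosts -> /24 (254 usable): 192.168.113.0/24
133 hosts -> /24 (254 usable): 192.168.114.0/24
114 hosts -> /25 (126 usable): 192.168.115.0/25
Allocation: 192.168.112.0/24 (173 hosts, 254 usable); 192.168.113.0/24 (146 hosts, 254 usable); 192.168.114.0/24 (133 hosts, 254 usable); 192.168.115.0/25 (114 hosts, 126 usable)


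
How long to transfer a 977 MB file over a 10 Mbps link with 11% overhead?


Effective throughput = 10 * (1 - 11/100) = 8.9 Mbps
File size in Mb = 977 * 8 = 7816 Mb
Time = 7816 / 8.9
Time = 878.2022 seconds


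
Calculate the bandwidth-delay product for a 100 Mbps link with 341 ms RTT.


BDP = bandwidth * RTT
= 100 Mbps * 341 ms
= 100 * 1e6 * 341 / 1000 bits
= 34100000 bits
= 4262500 bytes
= 4162.5977 KB
BDP = 34100000 bits (4262500 bytes)


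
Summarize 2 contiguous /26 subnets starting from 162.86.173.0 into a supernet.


Original prefix: /26
Number of subnets: 2 = 2^1
New prefix = 26 - 1 = 25
Supernet: 162.86.173.0/25


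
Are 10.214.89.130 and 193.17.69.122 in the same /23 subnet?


Mask: 255.255.254.0
10.214.89.130 AND mask = 10.214.88.0
193.17.69.122 AND mask = 193.17.68.0
No, different subnets (10.214.88.0 vs 193.17.68.0)


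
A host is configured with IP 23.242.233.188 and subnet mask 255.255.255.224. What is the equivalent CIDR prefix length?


Binary: 11111111.11111111.11111111.11100000
Count leading 1s
Prefix: /27


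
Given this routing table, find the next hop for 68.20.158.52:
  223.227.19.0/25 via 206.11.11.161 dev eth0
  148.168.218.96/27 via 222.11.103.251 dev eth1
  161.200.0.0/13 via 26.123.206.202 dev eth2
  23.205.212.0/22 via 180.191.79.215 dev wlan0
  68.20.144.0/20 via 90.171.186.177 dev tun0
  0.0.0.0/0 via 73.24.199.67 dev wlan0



Longest prefix match for 68.20.158.52:
  /25 223.227.19.0: no
  /27 148.168.218.96: no
  /13 161.200.0.0: no
  /22 23.205.212.0: no
  /20 68.20.144.0: MATCH
  /0 0.0.0.0: MATCH
Selected: next-hop 90.171.186.177 via tun0 (matched /20)


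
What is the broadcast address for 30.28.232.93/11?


Network: 30.0.0.0/11
Host bits = 21
Set all host bits to 1:
Broadcast: 30.31.255.255


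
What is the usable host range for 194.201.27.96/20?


Network: 194.201.16.0
Broadcast: 194.201.31.255
First usable = network + 1
Last usable = broadcast - 1
Range: 194.201.16.1 to 194.201.31.254


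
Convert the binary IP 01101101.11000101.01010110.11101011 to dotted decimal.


01101101 = 109
11000101 = 197
01010110 = 86
11101011 = 235
IP: 109.197.86.235


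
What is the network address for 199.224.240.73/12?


IP:   11000111.11100000.11110000.01001001
Mask: 11111111.11110000.00000000.00000000
AND operation:
Net:  11000111.11100000.00000000.00000000
Network: 199.224.0.0/12


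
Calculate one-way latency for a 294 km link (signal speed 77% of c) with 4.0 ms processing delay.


Speed = 0.77 * 3e5 km/s = 231000 km/s
Propagation delay = 294 / 231000 = 0.0013 s = 1.2727 ms
Processing delay = 4.0 ms
Total one-way latency = 5.2727 ms


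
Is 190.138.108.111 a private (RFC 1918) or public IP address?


RFC 1918 private ranges:
  10.0.0.0/8 (10.0.0.0 - 10.255.255.255)
  172.16.0.0/12 (172.16.0.0 - 172.31.255.255)
  192.168.0.0/16 (192.168.0.0 - 192.168.255.255)
Public (not in any RFC 1918 range)


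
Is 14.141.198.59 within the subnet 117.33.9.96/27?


Subnet network: 117.33.9.96
Test IP AND mask: 14.141.198.32
No, 14.141.198.59 is not in 117.33.9.96/27


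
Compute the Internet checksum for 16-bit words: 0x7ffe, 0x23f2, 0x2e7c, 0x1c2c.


Sum all words (with carry folding):
+ 0x7ffe = 0x7ffe
+ 0x23f2 = 0xa3f0
+ 0x2e7c = 0xd26c
+ 0x1c2c = 0xee98
One's complement: ~0xee98
Checksum = 0x1167


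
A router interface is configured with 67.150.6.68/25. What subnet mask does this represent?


/25 means 25 network bits, 7 host bits
Binary: 11111111111111111111111110000000
Mask: 255.255.255.128


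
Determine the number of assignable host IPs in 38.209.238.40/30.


Host bits = 32 - 30 = 2
Total addresses = 2^2 = 4
Usable = total - 2 (network and broadcast)
Usable hosts: 2


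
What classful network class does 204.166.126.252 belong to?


First octet: 204
Binary: 11001100
110xxxxx -> Class C (192-223)
Class C, default mask 255.255.255.0 (/24)


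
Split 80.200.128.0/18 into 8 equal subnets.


New prefix = 18 + 3 = 21
Each subnet has 2048 addresses
  80.200.128.0/21
  80.200.136.0/21
  80.200.144.0/21
  80.200.152.0/21
  80.200.160.0/21
  80.200.168.0/21
  80.200.176.0/21
  80.200.184.0/21
Subnets: 80.200.128.0/21, 80.200.136.0/21, 80.200.144.0/21, 80.200.152.0/21, 80.200.160.0/21, 80.200.168.0/21, 80.200.176.0/21, 80.200.184.0/21


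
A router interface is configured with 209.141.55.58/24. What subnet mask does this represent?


/24 means 24 network bits, 8 host bits
Binary: 11111111111111111111111100000000
Mask: 255.255.255.0


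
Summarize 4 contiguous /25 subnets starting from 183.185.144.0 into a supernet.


Original prefix: /25
Number of subnets: 4 = 2^2
New prefix = 25 - 2 = 23
Supernet: 183.185.144.0/23


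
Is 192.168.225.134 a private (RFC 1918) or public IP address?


RFC 1918 private ranges:
  10.0.0.0/8 (10.0.0.0 - 10.255.255.255)
  172.16.0.0/12 (172.16.0.0 - 172.31.255.255)
  192.168.0.0/16 (192.168.0.0 - 192.168.255.255)
Private (in 192.168.0.0/16)


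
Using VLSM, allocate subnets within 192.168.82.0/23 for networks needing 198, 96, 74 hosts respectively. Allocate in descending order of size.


198 hosts -> /24 (254 usable): 192.168.82.0/24
96 hosts -> /25 (126 usable): 192.168.83.0/25
74 hosts -> /25 (126 usable): 192.168.83.128/25
Allocation: 192.168.82.0/24 (198 hosts, 254 usable); 192.168.83.0/25 (96 hosts, 126 usable); 192.168.83.128/25 (74 hosts, 126 usable)


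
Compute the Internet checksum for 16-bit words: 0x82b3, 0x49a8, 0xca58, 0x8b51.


Sum all words (with carry folding):
+ 0x82b3 = 0x82b3
+ 0x49a8 = 0xcc5b
+ 0xca58 = 0x96b4
+ 0x8b51 = 0x2206
One's complement: ~0x2206
Checksum = 0xddf9


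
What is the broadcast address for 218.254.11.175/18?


Network: 218.254.0.0/18
Host bits = 14
Set all host bits to 1:
Broadcast: 218.254.63.255


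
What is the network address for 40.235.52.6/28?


IP:   00101000.11101011.00110100.00000110
Mask: 11111111.11111111.11111111.11110000
AND operation:
Net:  00101000.11101011.00110100.00000000
Network: 40.235.52.0/28


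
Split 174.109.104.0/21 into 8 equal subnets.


New prefix = 21 + 3 = 24
Each subnet has 256 addresses
  174.109.104.0/24
  174.109.105.0/24
  174.109.106.0/24
  174.109.107.0/24
  174.109.108.0/24
  174.109.109.0/24
  174.109.110.0/24
  174.109.111.0/24
Subnets: 174.109.104.0/24, 174.109.105.0/24, 174.109.106.0/24, 174.109.107.0/24, 174.109.108.0/24, 174.109.109.0/24, 174.109.110.0/24, 174.109.111.0/24


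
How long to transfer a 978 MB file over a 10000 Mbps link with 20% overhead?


Effective throughput = 10000 * (1 - 20/100) = 8000 Mbps
File size in Mb = 978 * 8 = 7824 Mb
Time = 7824 / 8000
Time = 0.978 seconds


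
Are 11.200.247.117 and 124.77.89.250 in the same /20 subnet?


Mask: 255.255.240.0
11.200.247.117 AND mask = 11.200.240.0
124.77.89.250 AND mask = 124.77.80.0
No, different subnets (11.200.240.0 vs 124.77.80.0)


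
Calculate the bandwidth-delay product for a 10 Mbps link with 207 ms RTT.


BDP = bandwidth * RTT
= 10 Mbps * 207 ms
= 10 * 1e6 * 207 / 1000 bits
= 2070000 bits
= 258750 bytes
= 252.6855 KB
BDP = 2070000 bits (258750 bytes)


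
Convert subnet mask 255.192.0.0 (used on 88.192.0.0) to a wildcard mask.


Subnet mask: 255.192.0.0
Wildcard = 255.255.255.255 - subnet mask
255 - 255 = 0
255 - 192 = 63
255 - 0 = 255
255 - 0 = 255
Wildcard: 0.63.255.255


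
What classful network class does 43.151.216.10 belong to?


First octet: 43
Binary: 00101011
0xxxxxxx -> Class A (1-126)
Class A, default mask 255.0.0.0 (/8)


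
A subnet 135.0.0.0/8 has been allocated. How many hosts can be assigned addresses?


Host bits = 32 - 8 = 24
Total addresses = 2^24 = 16777216
Usable = total - 2 (network and broadcast)
Usable hosts: 16777214


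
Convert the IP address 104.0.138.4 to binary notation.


104 = 01101000
0 = 00000000
138 = 10001010
4 = 00000100
Binary: 01101000.00000000.10001010.00000100


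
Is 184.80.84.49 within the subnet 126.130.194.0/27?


Subnet network: 126.130.194.0
Test IP AND mask: 184.80.84.32
No, 184.80.84.49 is not in 126.130.194.0/27


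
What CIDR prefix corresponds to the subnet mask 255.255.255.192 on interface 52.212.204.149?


Binary: 11111111.11111111.11111111.11000000
Count leading 1s
Prefix: /26


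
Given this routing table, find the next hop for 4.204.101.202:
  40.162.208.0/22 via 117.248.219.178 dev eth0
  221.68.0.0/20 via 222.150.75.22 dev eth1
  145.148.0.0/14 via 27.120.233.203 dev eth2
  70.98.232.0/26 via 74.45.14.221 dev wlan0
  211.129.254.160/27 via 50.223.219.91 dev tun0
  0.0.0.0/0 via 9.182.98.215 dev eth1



Longest prefix match for 4.204.101.202:
  /22 40.162.208.0: no
  /20 221.68.0.0: no
  /14 145.148.0.0: no
  /26 70.98.232.0: no
  /27 211.129.254.160: no
  /0 0.0.0.0: MATCH
Selected: next-hop 9.182.98.215 via eth1 (matched /0)


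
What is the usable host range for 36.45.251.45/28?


Network: 36.45.251.32
Broadcast: 36.45.251.47
First usable = network + 1
Last usable = broadcast - 1
Range: 36.45.251.33 to 36.45.251.46


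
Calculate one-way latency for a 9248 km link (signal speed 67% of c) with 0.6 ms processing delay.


Speed = 0.67 * 3e5 km/s = 201000 km/s
Propagation delay = 9248 / 201000 = 0.046 s = 46.01 ms
Processing delay = 0.6 ms
Total one-way latency = 46.61 ms


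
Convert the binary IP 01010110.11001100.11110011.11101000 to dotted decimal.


01010110 = 86
11001100 = 204
11110011 = 243
11101000 = 232
IP: 86.204.243.232


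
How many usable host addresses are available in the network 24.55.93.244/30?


Host bits = 32 - 30 = 2
Total addresses = 2^2 = 4
Usable = total - 2 (network and broadcast)
Usable hosts: 2


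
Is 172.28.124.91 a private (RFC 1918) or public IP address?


RFC 1918 private ranges:
  10.0.0.0/8 (10.0.0.0 - 10.255.255.255)
  172.16.0.0/12 (172.16.0.0 - 172.31.255.255)
  192.168.0.0/16 (192.168.0.0 - 192.168.255.255)
Private (in 172.16.0.0/12)


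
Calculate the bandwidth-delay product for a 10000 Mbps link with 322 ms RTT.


BDP = bandwidth * RTT
= 10000 Mbps * 322 ms
= 10000 * 1e6 * 322 / 1000 bits
= 3220000000 bits
= 402500000 bytes
= 393066.4062 KB
BDP = 3220000000 bits (402500000 bytes)


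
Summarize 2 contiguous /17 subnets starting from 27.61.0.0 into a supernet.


Original prefix: /17
Number of subnets: 2 = 2^1
New prefix = 17 - 1 = 16
Supernet: 27.61.0.0/16


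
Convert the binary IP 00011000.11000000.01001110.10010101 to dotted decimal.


00011000 = 24
11000000 = 192
01001110 = 78
10010101 = 149
IP: 24.192.78.149


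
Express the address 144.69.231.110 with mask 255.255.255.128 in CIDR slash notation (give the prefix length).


Binary: 11111111.11111111.11111111.10000000
Count leading 1s
Prefix: /25


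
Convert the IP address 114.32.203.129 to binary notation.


114 = 01110010
32 = 00100000
203 = 11001011
129 = 10000001
Binary: 01110010.00100000.11001011.10000001


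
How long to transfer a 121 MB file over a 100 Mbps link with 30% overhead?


Effective throughput = 100 * (1 - 30/100) = 70 Mbps
File size in Mb = 121 * 8 = 968 Mb
Time = 968 / 70
Time = 13.8286 seconds


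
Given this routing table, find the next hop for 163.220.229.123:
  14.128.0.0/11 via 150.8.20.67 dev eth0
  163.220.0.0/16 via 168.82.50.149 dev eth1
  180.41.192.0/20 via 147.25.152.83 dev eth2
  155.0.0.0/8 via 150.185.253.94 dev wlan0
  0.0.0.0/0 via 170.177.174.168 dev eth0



Longest prefix match for 163.220.229.123:
  /11 14.128.0.0: no
  /16 163.220.0.0: MATCH
  /20 180.41.192.0: no
  /8 155.0.0.0: no
  /0 0.0.0.0: MATCH
Selected: next-hop 168.82.50.149 via eth1 (matched /16)


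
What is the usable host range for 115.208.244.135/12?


Network: 115.208.0.0
Broadcast: 115.223.255.255
First usable = network + 1
Last usable = broadcast - 1
Range: 115.208.0.1 to 115.223.255.254


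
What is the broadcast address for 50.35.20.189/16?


Network: 50.35.0.0/16
Host bits = 16
Set all host bits to 1:
Broadcast: 50.35.255.255


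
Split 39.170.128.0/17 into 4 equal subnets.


New prefix = 17 + 2 = 19
Each subnet has 8192 addresses
  39.170.128.0/19
  39.170.160.0/19
  39.170.192.0/19
  39.170.224.0/19
Subnets: 39.170.128.0/19, 39.170.160.0/19, 39.170.192.0/19, 39.170.224.0/19


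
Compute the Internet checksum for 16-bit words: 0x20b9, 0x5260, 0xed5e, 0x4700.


Sum all words (with carry folding):
+ 0x20b9 = 0x20b9
+ 0x5260 = 0x7319
+ 0xed5e = 0x6078
+ 0x4700 = 0xa778
One's complement: ~0xa778
Checksum = 0x5887


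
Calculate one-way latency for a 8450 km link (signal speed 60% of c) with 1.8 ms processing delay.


Speed = 0.6 * 3e5 km/s = 180000 km/s
Propagation delay = 8450 / 180000 = 0.0469 s = 46.9444 ms
Processing delay = 1.8 ms
Total one-way latency = 48.7444 ms


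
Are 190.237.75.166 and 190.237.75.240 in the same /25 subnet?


Mask: 255.255.255.128
190.237.75.166 AND mask = 190.237.75.128
190.237.75.240 AND mask = 190.237.75.128
Yes, same subnet (190.237.75.128)


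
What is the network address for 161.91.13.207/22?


IP:   10100001.01011011.00001101.11001111
Mask: 11111111.11111111.11111100.00000000
AND operation:
Net:  10100001.01011011.00001100.00000000
Network: 161.91.12.0/22


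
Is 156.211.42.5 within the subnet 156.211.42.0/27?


Subnet network: 156.211.42.0
Test IP AND mask: 156.211.42.0
Yes, 156.211.42.5 is in 156.211.42.0/27


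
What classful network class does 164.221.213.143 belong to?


First octet: 164
Binary: 10100100
10xxxxxx -> Class B (128-191)
Class B, default mask 255.255.0.0 (/16)


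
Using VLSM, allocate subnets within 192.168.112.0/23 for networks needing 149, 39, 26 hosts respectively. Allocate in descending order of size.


149 hosts -> /24 (254 usable): 192.168.112.0/24
39 hosts -> /26 (62 usable): 192.168.113.0/26
26 hosts -> /27 (30 usable): 192.168.113.64/27
Allocation: 192.168.112.0/24 (149 hosts, 254 usable); 192.168.113.0/26 (39 hosts, 62 usable); 192.168.113.64/27 (26 hosts, 30 usable)


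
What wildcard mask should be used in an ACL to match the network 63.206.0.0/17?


Subnet mask: 255.255.128.0
Wildcard = 255.255.255.255 - subnet mask
255 - 255 = 0
255 - 255 = 0
255 - 128 = 127
255 - 0 = 255
Wildcard: 0.0.127.255


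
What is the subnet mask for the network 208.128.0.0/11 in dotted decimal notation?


/11 means 11 network bits, 21 host bits
Binary: 11111111111000000000000000000000
Mask: 255.224.0.0


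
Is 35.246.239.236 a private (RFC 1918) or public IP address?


RFC 1918 private ranges:
  10.0.0.0/8 (10.0.0.0 - 10.255.255.255)
  172.16.0.0/12 (172.16.0.0 - 172.31.255.255)
  192.168.0.0/16 (192.168.0.0 - 192.168.255.255)
Public (not in any RFC 1918 range)


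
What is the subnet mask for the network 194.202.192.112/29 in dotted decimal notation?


/29 means 29 network bits, 3 host bits
Binary: 11111111111111111111111111111000
Mask: 255.255.255.248


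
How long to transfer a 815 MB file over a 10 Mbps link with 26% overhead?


Effective throughput = 10 * (1 - 26/100) = 7.4 Mbps
File size in Mb = 815 * 8 = 6520 Mb
Time = 6520 / 7.4
Time = 881.0811 seconds


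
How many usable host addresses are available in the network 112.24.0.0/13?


Host bits = 32 - 13 = 19
Total addresses = 2^19 = 524288
Usable = total - 2 (network and broadcast)
Usable hosts: 524286


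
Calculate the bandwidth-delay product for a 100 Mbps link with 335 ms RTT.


BDP = bandwidth * RTT
= 100 Mbps * 335 ms
= 100 * 1e6 * 335 / 1000 bits
= 33500000 bits
= 4187500 bytes
= 4089.3555 KB
BDP = 33500000 bits (4187500 bytes)


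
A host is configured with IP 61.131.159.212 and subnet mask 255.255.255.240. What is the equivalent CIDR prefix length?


Binary: 11111111.11111111.11111111.11110000
Count leading 1s
Prefix: /28


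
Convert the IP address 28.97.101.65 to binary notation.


28 = 00011100
97 = 01100001
101 = 01100101
65 = 01000001
Binary: 00011100.01100001.01100101.01000001


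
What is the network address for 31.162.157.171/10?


IP:   00011111.10100010.10011101.10101011
Mask: 11111111.11000000.00000000.00000000
AND operation:
Net:  00011111.10000000.00000000.00000000
Network: 31.128.0.0/10


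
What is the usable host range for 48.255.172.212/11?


Network: 48.224.0.0
Broadcast: 48.255.255.255
First usable = network + 1
Last usable = broadcast - 1
Range: 48.224.0.1 to 48.255.255.254


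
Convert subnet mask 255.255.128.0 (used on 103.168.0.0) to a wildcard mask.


Subnet mask: 255.255.128.0
Wildcard = 255.255.255.255 - subnet mask
255 - 255 = 0
255 - 255 = 0
255 - 128 = 127
255 - 0 = 255
Wildcard: 0.0.127.255


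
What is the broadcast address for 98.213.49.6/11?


Network: 98.192.0.0/11
Host bits = 21
Set all host bits to 1:
Broadcast: 98.223.255.255


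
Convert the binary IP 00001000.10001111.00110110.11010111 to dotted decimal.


00001000 = 8
10001111 = 143
00110110 = 54
11010111 = 215
IP: 8.143.54.215


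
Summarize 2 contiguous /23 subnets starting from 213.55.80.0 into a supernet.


Original prefix: /23
Number of subnets: 2 = 2^1
New prefix = 23 - 1 = 22
Supernet: 213.55.80.0/22


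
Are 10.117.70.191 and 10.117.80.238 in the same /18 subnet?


Mask: 255.255.192.0
10.117.70.191 AND mask = 10.117.64.0
10.117.80.238 AND mask = 10.117.64.0
Yes, same subnet (10.117.64.0)


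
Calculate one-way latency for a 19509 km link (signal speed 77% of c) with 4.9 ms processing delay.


Speed = 0.77 * 3e5 km/s = 231000 km/s
Propagation delay = 19509 / 231000 = 0.0845 s = 84.4545 ms
Processing delay = 4.9 ms
Total one-way latency = 89.3545 ms


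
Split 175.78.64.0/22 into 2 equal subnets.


New prefix = 22 + 1 = 23
Each subnet has 512 addresses
  175.78.64.0/23
  175.78.66.0/23
Subnets: 175.78.64.0/23, 175.78.66.0/23


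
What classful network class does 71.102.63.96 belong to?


First octet: 71
Binary: 01000111
0xxxxxxx -> Class A (1-126)
Class A, default mask 255.0.0.0 (/8)


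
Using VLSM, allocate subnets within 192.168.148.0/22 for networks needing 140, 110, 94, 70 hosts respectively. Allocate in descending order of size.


140 hosts -> /24 (254 usable): 192.168.148.0/24
110 hosts -> /25 (126 usable): 192.168.149.0/25
94 hosts -> /25 (126 usable): 192.168.149.128/25
70 hosts -> /25 (126 usable): 192.168.150.0/25
Allocation: 192.168.148.0/24 (140 hosts, 254 usable); 192.168.149.0/25 (110 hosts, 126 usable); 192.168.149.128/25 (94 hosts, 126 usable); 192.168.150.0/25 (70 hosts, 126 usable)


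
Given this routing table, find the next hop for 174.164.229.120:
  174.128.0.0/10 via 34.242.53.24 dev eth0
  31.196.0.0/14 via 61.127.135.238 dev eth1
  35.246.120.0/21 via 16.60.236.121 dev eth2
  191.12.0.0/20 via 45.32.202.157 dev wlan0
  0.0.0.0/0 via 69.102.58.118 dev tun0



Longest prefix match for 174.164.229.120:
  /10 174.128.0.0: MATCH
  /14 31.196.0.0: no
  /21 35.246.120.0: no
  /20 191.12.0.0: no
  /0 0.0.0.0: MATCH
Selected: next-hop 34.242.53.24 via eth0 (matched /10)


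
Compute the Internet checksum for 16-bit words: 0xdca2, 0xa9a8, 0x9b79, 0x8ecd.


Sum all words (with carry folding):
+ 0xdca2 = 0xdca2
+ 0xa9a8 = 0x864b
+ 0x9b79 = 0x21c5
+ 0x8ecd = 0xb092
One's complement: ~0xb092
Checksum = 0x4f6d


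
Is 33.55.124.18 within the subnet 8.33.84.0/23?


Subnet network: 8.33.84.0
Test IP AND mask: 33.55.124.0
No, 33.55.124.18 is not in 8.33.84.0/23


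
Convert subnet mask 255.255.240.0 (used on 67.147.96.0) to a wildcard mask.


Subnet mask: 255.255.240.0
Wildcard = 255.255.255.255 - subnet mask
255 - 255 = 0
255 - 255 = 0
255 - 240 = 15
255 - 0 = 255
Wildcard: 0.0.15.255


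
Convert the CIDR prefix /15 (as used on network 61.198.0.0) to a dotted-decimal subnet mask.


/15 means 15 network bits, 17 host bits
Binary: 11111111111111100000000000000000
Mask: 255.254.0.0


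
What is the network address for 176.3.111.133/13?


IP:   10110000.00000011.01101111.10000101
Mask: 11111111.11111000.00000000.00000000
AND operation:
Net:  10110000.00000000.00000000.00000000
Network: 176.0.0.0/13


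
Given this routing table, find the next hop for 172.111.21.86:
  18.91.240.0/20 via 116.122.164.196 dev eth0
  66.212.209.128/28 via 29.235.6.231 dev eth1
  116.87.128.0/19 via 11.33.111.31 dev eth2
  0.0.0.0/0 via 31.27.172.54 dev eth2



Longest prefix match for 172.111.21.86:
  /20 18.91.240.0: no
  /28 66.212.209.128: no
  /19 116.87.128.0: no
  /0 0.0.0.0: MATCH
Selected: next-hop 31.27.172.54 via eth2 (matched /0)


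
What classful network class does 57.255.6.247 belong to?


First octet: 57
Binary: 00111001
0xxxxxxx -> Class A (1-126)
Class A, default mask 255.0.0.0 (/8)


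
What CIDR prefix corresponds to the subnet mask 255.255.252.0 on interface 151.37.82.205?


Binary: 11111111.11111111.11111100.00000000
Count leading 1s
Prefix: /22


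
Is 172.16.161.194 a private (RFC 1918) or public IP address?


RFC 1918 private ranges:
  10.0.0.0/8 (10.0.0.0 - 10.255.255.255)
  172.16.0.0/12 (172.16.0.0 - 172.31.255.255)
  192.168.0.0/16 (192.168.0.0 - 192.168.255.255)
Private (in 172.16.0.0/12)


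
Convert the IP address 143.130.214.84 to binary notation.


143 = 10001111
130 = 10000010
214 = 11010110
84 = 01010100
Binary: 10001111.10000010.11010110.01010100


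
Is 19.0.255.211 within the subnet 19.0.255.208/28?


Subnet network: 19.0.255.208
Test IP AND mask: 19.0.255.208
Yes, 19.0.255.211 is in 19.0.255.208/28


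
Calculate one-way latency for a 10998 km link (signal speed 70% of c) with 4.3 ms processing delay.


Speed = 0.7 * 3e5 km/s = 210000 km/s
Propagation delay = 10998 / 210000 = 0.0524 s = 52.3714 ms
Processing delay = 4.3 ms
Total one-way latency = 56.6714 ms


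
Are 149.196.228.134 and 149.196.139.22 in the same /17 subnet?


Mask: 255.255.128.0
149.196.228.134 AND mask = 149.196.128.0
149.196.139.22 AND mask = 149.196.128.0
Yes, same subnet (149.196.128.0)


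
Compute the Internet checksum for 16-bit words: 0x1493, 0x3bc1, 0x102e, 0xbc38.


Sum all words (with carry folding):
+ 0x1493 = 0x1493
+ 0x3bc1 = 0x5054
+ 0x102e = 0x6082
+ 0xbc38 = 0x1cbb
One's complement: ~0x1cbb
Checksum = 0xe344


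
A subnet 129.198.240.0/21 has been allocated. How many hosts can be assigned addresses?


Host bits = 32 - 21 = 11
Total addresses = 2^11 = 2048
Usable = total - 2 (network and broadcast)
Usable hosts: 2046


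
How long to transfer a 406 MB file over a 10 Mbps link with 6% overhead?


Effective throughput = 10 * (1 - 6/100) = 9.4 Mbps
File size in Mb = 406 * 8 = 3248 Mb
Time = 3248 / 9.4
Time = 345.5319 seconds


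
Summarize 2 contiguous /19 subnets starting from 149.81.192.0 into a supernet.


Original prefix: /19
Number of subnets: 2 = 2^1
New prefix = 19 - 1 = 18
Supernet: 149.81.192.0/18


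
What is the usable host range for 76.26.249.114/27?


Network: 76.26.249.96
Broadcast: 76.26.249.127
First usable = network + 1
Last usable = broadcast - 1
Range: 76.26.249.97 to 76.26.249.126


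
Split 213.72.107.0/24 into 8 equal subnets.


New prefix = 24 + 3 = 27
Each subnet has 32 addresses
  213.72.107.0/27
  213.72.107.32/27
  213.72.107.64/27
  213.72.107.96/27
  213.72.107.128/27
  213.72.107.160/27
  213.72.107.192/27
  213.72.107.224/27
Subnets: 213.72.107.0/27, 213.72.107.32/27, 213.72.107.64/27, 213.72.107.96/27, 213.72.107.128/27, 213.72.107.160/27, 213.72.107.192/27, 213.72.107.224/27


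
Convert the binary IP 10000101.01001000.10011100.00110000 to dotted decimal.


10000101 = 133
01001000 = 72
10011100 = 156
00110000 = 48
IP: 133.72.156.48


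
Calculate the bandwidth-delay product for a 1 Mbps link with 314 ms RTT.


BDP = bandwidth * RTT
= 1 Mbps * 314 ms
= 1 * 1e6 * 314 / 1000 bits
= 314000 bits
= 39250 bytes
= 38.3301 KB
BDP = 314000 bits (39250 bytes)


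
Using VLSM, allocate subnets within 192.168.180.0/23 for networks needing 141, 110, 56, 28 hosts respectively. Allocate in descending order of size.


141 hosts -> /24 (254 usable): 192.168.180.0/24
110 hosts -> /25 (126 usable): 192.168.181.0/25
56 hosts -> /26 (62 usable): 192.168.181.128/26
28 hosts -> /27 (30 usable): 192.168.181.192/27
Allocation: 192.168.180.0/24 (141 hosts, 254 usable); 192.168.181.0/25 (110 hosts, 126 usable); 192.168.181.128/26 (56 hosts, 62 usable); 192.168.181.192/27 (28 hosts, 30 usable)


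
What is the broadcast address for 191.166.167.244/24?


Network: 191.166.167.0/24
Host bits = 8
Set all host bits to 1:
Broadcast: 191.166.167.255


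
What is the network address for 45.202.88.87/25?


IP:   00101101.11001010.01011000.01010111
Mask: 11111111.11111111.11111111.10000000
AND operation:
Net:  00101101.11001010.01011000.00000000
Network: 45.202.88.0/25


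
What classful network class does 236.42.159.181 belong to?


First octet: 236
Binary: 11101100
1110xxxx -> Class D (224-239)
Class D (multicast), default mask N/A


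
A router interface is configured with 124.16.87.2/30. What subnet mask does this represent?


/30 means 30 network bits, 2 host bits
Binary: 11111111111111111111111111111100
Mask: 255.255.255.252


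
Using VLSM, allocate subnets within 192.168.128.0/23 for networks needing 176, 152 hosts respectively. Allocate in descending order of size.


176 hosts -> /24 (254 usable): 192.168.128.0/24
152 hosts -> /24 (254 usable): 192.168.129.0/24
Allocation: 192.168.128.0/24 (176 hosts, 254 usable); 192.168.129.0/24 (152 hosts, 254 usable)


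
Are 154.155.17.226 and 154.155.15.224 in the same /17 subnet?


Mask: 255.255.128.0
154.155.17.226 AND mask = 154.155.0.0
154.155.15.224 AND mask = 154.155.0.0
Yes, same subnet (154.155.0.0)


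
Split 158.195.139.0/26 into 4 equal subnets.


New prefix = 26 + 2 = 28
Each subnet has 16 addresses
  158.195.139.0/28
  158.195.139.16/28
  158.195.139.32/28
  158.195.139.48/28
Subnets: 158.195.139.0/28, 158.195.139.16/28, 158.195.139.32/28, 158.195.139.48/28


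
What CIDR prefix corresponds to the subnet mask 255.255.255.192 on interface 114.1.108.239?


Binary: 11111111.11111111.11111111.11000000
Count leading 1s
Prefix: /26


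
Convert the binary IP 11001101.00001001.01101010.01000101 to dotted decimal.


11001101 = 205
00001001 = 9
01101010 = 106
01000101 = 69
IP: 205.9.106.69


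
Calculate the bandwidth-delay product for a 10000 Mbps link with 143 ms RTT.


BDP = bandwidth * RTT
= 10000 Mbps * 143 ms
= 10000 * 1e6 * 143 / 1000 bits
= 1430000000 bits
= 178750000 bytes
= 174560.5469 KB
BDP = 1430000000 bits (178750000 bytes)


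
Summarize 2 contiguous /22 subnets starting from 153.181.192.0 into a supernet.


Original prefix: /22
Number of subnets: 2 = 2^1
New prefix = 22 - 1 = 21
Supernet: 153.181.192.0/21


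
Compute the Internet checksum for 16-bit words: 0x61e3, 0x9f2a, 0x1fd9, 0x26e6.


Sum all words (with carry folding):
+ 0x61e3 = 0x61e3
+ 0x9f2a = 0x010e
+ 0x1fd9 = 0x20e7
+ 0x26e6 = 0x47cd
One's complement: ~0x47cd
Checksum = 0xb832


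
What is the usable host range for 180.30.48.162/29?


Network: 180.30.48.160
Broadcast: 180.30.48.167
First usable = network + 1
Last usable = broadcast - 1
Range: 180.30.48.161 to 180.30.48.166


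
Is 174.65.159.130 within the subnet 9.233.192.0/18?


Subnet network: 9.233.192.0
Test IP AND mask: 174.65.128.0
No, 174.65.159.130 is not in 9.233.192.0/18


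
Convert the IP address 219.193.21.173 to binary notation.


219 = 11011011
193 = 11000001
21 = 00010101
173 = 10101101
Binary: 11011011.11000001.00010101.10101101


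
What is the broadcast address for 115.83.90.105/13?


Network: 115.80.0.0/13
Host bits = 19
Set all host bits to 1:
Broadcast: 115.87.255.255


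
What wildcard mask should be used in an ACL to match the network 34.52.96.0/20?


Subnet mask: 255.255.240.0
Wildcard = 255.255.255.255 - subnet mask
255 - 255 = 0
255 - 255 = 0
255 - 240 = 15
255 - 0 = 255
Wildcard: 0.0.15.255


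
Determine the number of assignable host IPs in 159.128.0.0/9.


Host bits = 32 - 9 = 23
Total addresses = 2^23 = 8388608
Usable = total - 2 (network and broadcast)
Usable hosts: 8388606


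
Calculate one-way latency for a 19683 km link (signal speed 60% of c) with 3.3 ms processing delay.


Speed = 0.6 * 3e5 km/s = 180000 km/s
Propagation delay = 19683 / 180000 = 0.1094 s = 109.35 ms
Processing delay = 3.3 ms
Total one-way latency = 112.65 ms


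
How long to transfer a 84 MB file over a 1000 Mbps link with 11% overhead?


Effective throughput = 1000 * (1 - 11/100) = 890 Mbps
File size in Mb = 84 * 8 = 672 Mb
Time = 672 / 890
Time = 0.7551 seconds


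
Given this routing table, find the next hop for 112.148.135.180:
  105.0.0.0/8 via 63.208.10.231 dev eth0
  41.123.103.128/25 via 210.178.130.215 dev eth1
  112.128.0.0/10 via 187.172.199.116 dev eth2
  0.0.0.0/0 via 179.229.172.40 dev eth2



Longest prefix match for 112.148.135.180:
  /8 105.0.0.0: no
  /25 41.123.103.128: no
  /10 112.128.0.0: MATCH
  /0 0.0.0.0: MATCH
Selected: next-hop 187.172.199.116 via eth2 (matched /10)


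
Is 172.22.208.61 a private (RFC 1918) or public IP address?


RFC 1918 private ranges:
  10.0.0.0/8 (10.0.0.0 - 10.255.255.255)
  172.16.0.0/12 (172.16.0.0 - 172.31.255.255)
  192.168.0.0/16 (192.168.0.0 - 192.168.255.255)
Private (in 172.16.0.0/12)


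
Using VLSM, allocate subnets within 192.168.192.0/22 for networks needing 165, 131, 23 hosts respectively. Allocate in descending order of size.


165 hosts -> /24 (254 usable): 192.168.192.0/24
131 hosts -> /24 (254 usable): 192.168.193.0/24
23 hosts -> /27 (30 usable): 192.168.194.0/27
Allocation: 192.168.192.0/24 (165 hosts, 254 usable); 192.168.193.0/24 (131 hosts, 254 usable); 192.168.194.0/27 (23 hosts, 30 usable)


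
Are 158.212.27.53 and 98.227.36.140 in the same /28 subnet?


Mask: 255.255.255.240
158.212.27.53 AND mask = 158.212.27.48
98.227.36.140 AND mask = 98.227.36.128
No, different subnets (158.212.27.48 vs 98.227.36.128)


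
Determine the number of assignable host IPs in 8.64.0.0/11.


Host bits = 32 - 11 = 21
Total addresses = 2^21 = 2097152
Usable = total - 2 (network and broadcast)
Usable hosts: 2097150


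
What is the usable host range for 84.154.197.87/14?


Network: 84.152.0.0
Broadcast: 84.155.255.255
First usable = network + 1
Last usable = broadcast - 1
Range: 84.152.0.1 to 84.155.255.254


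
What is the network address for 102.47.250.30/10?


IP:   01100110.00101111.11111010.00011110
Mask: 11111111.11000000.00000000.00000000
AND operation:
Net:  01100110.00000000.00000000.00000000
Network: 102.0.0.0/10


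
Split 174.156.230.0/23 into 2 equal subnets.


New prefix = 23 + 1 = 24
Each subnet has 256 addresses
  174.156.230.0/24
  174.156.231.0/24
Subnets: 174.156.230.0/24, 174.156.231.0/24


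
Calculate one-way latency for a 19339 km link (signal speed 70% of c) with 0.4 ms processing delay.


Speed = 0.7 * 3e5 km/s = 210000 km/s
Propagation delay = 19339 / 210000 = 0.0921 s = 92.0905 ms
Processing delay = 0.4 ms
Total one-way latency = 92.4905 ms


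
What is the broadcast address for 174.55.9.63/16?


Network: 174.55.0.0/16
Host bits = 16
Set all host bits to 1:
Broadcast: 174.55.255.255


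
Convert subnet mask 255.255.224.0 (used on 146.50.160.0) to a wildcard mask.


Subnet mask: 255.255.224.0
Wildcard = 255.255.255.255 - subnet mask
255 - 255 = 0
255 - 255 = 0
255 - 224 = 31
255 - 0 = 255
Wildcard: 0.0.31.255


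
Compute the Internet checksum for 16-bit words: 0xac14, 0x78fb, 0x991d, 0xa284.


Sum all words (with carry folding):
+ 0xac14 = 0xac14
+ 0x78fb = 0x2510
+ 0x991d = 0xbe2d
+ 0xa284 = 0x60b2
One's complement: ~0x60b2
Checksum = 0x9f4d


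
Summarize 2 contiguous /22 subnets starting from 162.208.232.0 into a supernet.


Original prefix: /22
Number of subnets: 2 = 2^1
New prefix = 22 - 1 = 21
Supernet: 162.208.232.0/21


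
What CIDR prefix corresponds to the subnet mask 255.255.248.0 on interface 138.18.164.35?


Binary: 11111111.11111111.11111000.00000000
Count leading 1s
Prefix: /21


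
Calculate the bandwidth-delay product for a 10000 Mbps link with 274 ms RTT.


BDP = bandwidth * RTT
= 10000 Mbps * 274 ms
= 10000 * 1e6 * 274 / 1000 bits
= 2740000000 bits
= 342500000 bytes
= 334472.6562 KB
BDP = 2740000000 bits (342500000 bytes)


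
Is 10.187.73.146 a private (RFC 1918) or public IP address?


RFC 1918 private ranges:
  10.0.0.0/8 (10.0.0.0 - 10.255.255.255)
  172.16.0.0/12 (172.16.0.0 - 172.31.255.255)
  192.168.0.0/16 (192.168.0.0 - 192.168.255.255)
Private (in 10.0.0.0/8)


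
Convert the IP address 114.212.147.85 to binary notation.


114 = 01110010
212 = 11010100
147 = 10010011
85 = 01010101
Binary: 01110010.11010100.10010011.01010101


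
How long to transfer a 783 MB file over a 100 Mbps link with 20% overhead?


Effective throughput = 100 * (1 - 20/100) = 80 Mbps
File size in Mb = 783 * 8 = 6264 Mb
Time = 6264 / 80
Time = 78.3 seconds


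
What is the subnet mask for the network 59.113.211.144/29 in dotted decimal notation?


/29 means 29 network bits, 3 host bits
Binary: 11111111111111111111111111111000
Mask: 255.255.255.248


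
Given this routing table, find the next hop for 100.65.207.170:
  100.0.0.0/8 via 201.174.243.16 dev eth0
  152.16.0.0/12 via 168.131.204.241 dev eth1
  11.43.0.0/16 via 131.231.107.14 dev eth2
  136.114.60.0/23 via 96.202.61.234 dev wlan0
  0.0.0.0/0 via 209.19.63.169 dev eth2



Longest prefix match for 100.65.207.170:
  /8 100.0.0.0: MATCH
  /12 152.16.0.0: no
  /16 11.43.0.0: no
  /23 136.114.60.0: no
  /0 0.0.0.0: MATCH
Selected: next-hop 201.174.243.16 via eth0 (matched /8)


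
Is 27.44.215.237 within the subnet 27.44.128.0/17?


Subnet network: 27.44.128.0
Test IP AND mask: 27.44.128.0
Yes, 27.44.215.237 is in 27.44.128.0/17


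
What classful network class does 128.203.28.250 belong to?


First octet: 128
Binary: 10000000
10xxxxxx -> Class B (128-191)
Class B, default mask 255.255.0.0 (/16)
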